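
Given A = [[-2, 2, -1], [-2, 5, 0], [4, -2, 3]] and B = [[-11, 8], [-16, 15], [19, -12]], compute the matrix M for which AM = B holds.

Left-multiplying both sides by A⁻¹ gives M = A⁻¹B.
det A = -2; the adjugate gives A⁻¹ = [[-15/2, 2, -5/2], [-3, 1, -1], [8, -2, 3]].
M = A⁻¹B = [[-15/2, 2, -5/2], [-3, 1, -1], [8, -2, 3]] · [[-11, 8], [-16, 15], [19, -12]] = [[3, 0], [-2, 3], [1, -2]].

M = [[3, 0], [-2, 3], [1, -2]]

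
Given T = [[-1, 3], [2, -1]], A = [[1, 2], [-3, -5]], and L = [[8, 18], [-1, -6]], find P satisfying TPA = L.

Isolating P: multiply by T⁻¹ from the left and A⁻¹ from the right, so P = T⁻¹LA⁻¹.
T has determinant -5; T⁻¹ = [[1/5, 3/5], [2/5, 1/5]].
det A = 1, so A⁻¹ = [[-5, -2], [3, 1]].
T⁻¹L = [[1, 0], [3, 6]].
P = (T⁻¹L)A⁻¹ = [[-5, -2], [3, 0]].

P = [[-5, -2], [3, 0]]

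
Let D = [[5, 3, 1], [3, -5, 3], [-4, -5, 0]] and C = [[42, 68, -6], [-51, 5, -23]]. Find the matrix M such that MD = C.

M = [[6, -4, -6], [-5, -6, 2]]

Right-multiplying both sides by D⁻¹ gives M = CD⁻¹.
det D = 4, so D⁻¹ = [[15/4, -5/4, 7/2], [-3, 1, -3], [-35/4, 13/4, -17/2]].
M = CD⁻¹ = [[42, 68, -6], [-51, 5, -23]] · [[15/4, -5/4, 7/2], [-3, 1, -3], [-35/4, 13/4, -17/2]] = [[6, -4, -6], [-5, -6, 2]].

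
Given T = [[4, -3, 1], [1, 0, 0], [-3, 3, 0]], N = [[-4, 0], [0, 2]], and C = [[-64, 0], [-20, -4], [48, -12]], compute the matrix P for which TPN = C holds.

P = T⁻¹CN⁻¹ (apply T⁻¹ on the left and N⁻¹ on the right).
T has determinant 3; T⁻¹ = [[0, 1, 0], [0, 1, 1/3], [1, -1, 1]].
N has determinant -8; N⁻¹ = [[-1/4, 0], [0, 1/2]].
T⁻¹C = [[-20, -4], [-4, -8], [4, -8]].
P = (T⁻¹C)N⁻¹ = [[5, -2], [1, -4], [-1, -4]].

P = [[5, -2], [1, -4], [-1, -4]]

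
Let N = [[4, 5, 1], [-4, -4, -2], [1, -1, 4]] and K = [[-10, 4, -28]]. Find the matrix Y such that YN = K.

Right-multiplying both sides by N⁻¹ gives Y = KN⁻¹.
det N = 6, so N⁻¹ = [[-3, -7/2, -1], [7/3, 5/2, 2/3], [4/3, 3/2, 2/3]].
Y = KN⁻¹ = [[-10, 4, -28]] · [[-3, -7/2, -1], [7/3, 5/2, 2/3], [4/3, 3/2, 2/3]] = [[2, 3, -6]].

Y = [[2, 3, -6]]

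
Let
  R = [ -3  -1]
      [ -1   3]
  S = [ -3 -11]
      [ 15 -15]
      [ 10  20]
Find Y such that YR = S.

R is on the right of Y, so right-multiply by R⁻¹: Y = SR⁻¹.
det R = -10, so R⁻¹ = [[-3/10, -1/10], [-1/10, 3/10]].
Y = SR⁻¹ = [[-3, -11], [15, -15], [10, 20]] · [[-3/10, -1/10], [-1/10, 3/10]] = [[2, -3], [-3, -6], [-5, 5]].

Y = [[2, -3], [-3, -6], [-5, 5]]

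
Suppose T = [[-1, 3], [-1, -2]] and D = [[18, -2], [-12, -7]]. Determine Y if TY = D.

T is on the left of Y, so left-multiply by T⁻¹: Y = T⁻¹D.
det T = 5, so T⁻¹ = [[-2/5, -3/5], [1/5, -1/5]].
Y = T⁻¹D = [[-2/5, -3/5], [1/5, -1/5]] · [[18, -2], [-12, -7]] = [[0, 5], [6, 1]].

Y = [[0, 5], [6, 1]]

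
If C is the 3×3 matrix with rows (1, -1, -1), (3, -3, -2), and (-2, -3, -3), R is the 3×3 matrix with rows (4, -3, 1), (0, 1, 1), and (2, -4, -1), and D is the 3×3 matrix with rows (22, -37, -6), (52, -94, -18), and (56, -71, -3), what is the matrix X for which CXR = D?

X = [[-1, 1, 3], [0, 0, -3], [-2, -1, -3]]

X = C⁻¹DR⁻¹ (apply C⁻¹ on the left and R⁻¹ on the right).
det C = 5, so C⁻¹ = [[3/5, 0, -1/5], [13/5, -1, -1/5], [-3, 1, 0]].
det R = 4, so R⁻¹ = [[3/4, -7/4, -1], [1/2, -3/2, -1], [-1/2, 5/2, 1]].
C⁻¹D = [[2, -8, -3], [-6, 12, 3], [-14, 17, 0]].
X = (C⁻¹D)R⁻¹ = [[-1, 1, 3], [0, 0, -3], [-2, -1, -3]].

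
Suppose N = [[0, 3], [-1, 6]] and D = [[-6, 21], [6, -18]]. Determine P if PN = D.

N is on the right of P, so right-multiply by N⁻¹: P = DN⁻¹.
det N = 3; the adjugate gives N⁻¹ = [[2, -1], [1/3, 0]].
P = DN⁻¹ = [[-6, 21], [6, -18]] · [[2, -1], [1/3, 0]] = [[-5, 6], [6, -6]].

P = [[-5, 6], [6, -6]]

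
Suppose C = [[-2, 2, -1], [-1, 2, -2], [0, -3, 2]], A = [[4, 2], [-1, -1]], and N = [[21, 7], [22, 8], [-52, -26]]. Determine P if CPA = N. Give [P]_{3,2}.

-3

P = C⁻¹NA⁻¹ (apply C⁻¹ on the left and A⁻¹ on the right).
C has determinant 5; C⁻¹ = [[-2/5, -1/5, -2/5], [2/5, -4/5, -3/5], [3/5, -6/5, -2/5]].
det A = -2, so A⁻¹ = [[1/2, 1], [-1/2, -2]].
C⁻¹N = [[8, 6], [22, 12], [7, 5]].
P = (C⁻¹N)A⁻¹ = [[1, -4], [5, -2], [1, -3]].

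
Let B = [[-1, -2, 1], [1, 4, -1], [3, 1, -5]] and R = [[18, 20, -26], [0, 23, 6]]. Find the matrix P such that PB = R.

P = [[-4, 2, 4], [-5, 4, -3]]

Since B sits to the right of P, P = RB⁻¹.
B has determinant 4; B⁻¹ = [[-19/4, -9/4, -1/2], [1/2, 1/2, 0], [-11/4, -5/4, -1/2]].
P = RB⁻¹ = [[18, 20, -26], [0, 23, 6]] · [[-19/4, -9/4, -1/2], [1/2, 1/2, 0], [-11/4, -5/4, -1/2]] = [[-4, 2, 4], [-5, 4, -3]].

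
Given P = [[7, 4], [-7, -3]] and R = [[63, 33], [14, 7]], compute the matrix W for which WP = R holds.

W = [[6, -3], [1, -1]]

P is on the right of W, so right-multiply by P⁻¹: W = RP⁻¹.
P has determinant 7; P⁻¹ = [[-3/7, -4/7], [1, 1]].
W = RP⁻¹ = [[63, 33], [14, 7]] · [[-3/7, -4/7], [1, 1]] = [[6, -3], [1, -1]].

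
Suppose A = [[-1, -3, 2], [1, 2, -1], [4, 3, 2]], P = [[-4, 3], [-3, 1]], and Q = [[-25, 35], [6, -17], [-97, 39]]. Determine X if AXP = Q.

X = [[0, 2], [-2, 5], [5, 2]]

X = A⁻¹QP⁻¹ (apply A⁻¹ on the left and P⁻¹ on the right).
det A = 1, so A⁻¹ = [[7, 12, -1], [-6, -10, 1], [-5, -9, 1]].
det P = 5; the adjugate gives P⁻¹ = [[1/5, -3/5], [3/5, -4/5]].
A⁻¹Q = [[-6, 2], [-7, -1], [-26, 17]].
X = (A⁻¹Q)P⁻¹ = [[0, 2], [-2, 5], [5, 2]].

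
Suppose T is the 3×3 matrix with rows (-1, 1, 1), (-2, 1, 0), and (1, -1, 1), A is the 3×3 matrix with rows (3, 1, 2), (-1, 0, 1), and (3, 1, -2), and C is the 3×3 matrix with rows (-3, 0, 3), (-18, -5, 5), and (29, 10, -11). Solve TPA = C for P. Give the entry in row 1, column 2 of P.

-2

Left-multiply by T⁻¹ and right-multiply by A⁻¹: P = T⁻¹CA⁻¹.
det T = 2; the adjugate gives T⁻¹ = [[1/2, -1, -1/2], [1, -1, -1], [1/2, 0, 1/2]].
det A = -4, so A⁻¹ = [[1/4, -1, -1/4], [-1/4, 3, 5/4], [1/4, 0, -1/4]].
T⁻¹C = [[2, 0, 2], [-14, -5, 9], [13, 5, -4]].
P = (T⁻¹C)A⁻¹ = [[1, -2, -1], [0, -1, -5], [1, 2, 4]].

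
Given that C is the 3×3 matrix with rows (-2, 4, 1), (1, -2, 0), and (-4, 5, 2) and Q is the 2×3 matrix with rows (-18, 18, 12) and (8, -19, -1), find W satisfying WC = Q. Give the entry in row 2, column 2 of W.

Since C sits to the right of W, W = QC⁻¹.
C has determinant -3; C⁻¹ = [[4/3, 1, -2/3], [2/3, 0, -1/3], [1, 2, 0]].
W = QC⁻¹ = [[-18, 18, 12], [8, -19, -1]] · [[4/3, 1, -2/3], [2/3, 0, -1/3], [1, 2, 0]] = [[0, 6, 6], [-3, 6, 1]].

6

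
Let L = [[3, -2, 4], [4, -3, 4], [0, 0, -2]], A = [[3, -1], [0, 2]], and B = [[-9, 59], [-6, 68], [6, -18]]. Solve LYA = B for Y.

Y = [[-1, 2], [-2, -3], [-1, 4]]

Y = L⁻¹BA⁻¹ (apply L⁻¹ on the left and A⁻¹ on the right).
L has determinant 2; L⁻¹ = [[3, -2, 2], [4, -3, 2], [0, 0, -1/2]].
det A = 6; the adjugate gives A⁻¹ = [[1/3, 1/6], [0, 1/2]].
L⁻¹B = [[-3, 5], [-6, -4], [-3, 9]].
Y = (L⁻¹B)A⁻¹ = [[-1, 2], [-2, -3], [-1, 4]].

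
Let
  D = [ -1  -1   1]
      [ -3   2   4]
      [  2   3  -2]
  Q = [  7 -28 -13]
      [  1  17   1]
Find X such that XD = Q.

X = [[1, -6, -5], [5, 2, 6]]

Since D sits to the right of X, X = QD⁻¹.
det D = 1; the adjugate gives D⁻¹ = [[-16, 1, -6], [2, 0, 1], [-13, 1, -5]].
X = QD⁻¹ = [[7, -28, -13], [1, 17, 1]] · [[-16, 1, -6], [2, 0, 1], [-13, 1, -5]] = [[1, -6, -5], [5, 2, 6]].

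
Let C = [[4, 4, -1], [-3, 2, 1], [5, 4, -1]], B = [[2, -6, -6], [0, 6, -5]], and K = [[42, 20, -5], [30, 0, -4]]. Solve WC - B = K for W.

WC = K + B = [[44, 14, -11], [30, 6, -9]].
Since C sits to the right of W, W = (K + B)C⁻¹.
det C = 6, so C⁻¹ = [[-1, 0, 1], [1/3, 1/6, -1/6], [-11/3, 2/3, 10/3]].
W = (K + B)C⁻¹ = [[1, -5, 5], [5, -5, -1]].

W = [[1, -5, 5], [5, -5, -1]]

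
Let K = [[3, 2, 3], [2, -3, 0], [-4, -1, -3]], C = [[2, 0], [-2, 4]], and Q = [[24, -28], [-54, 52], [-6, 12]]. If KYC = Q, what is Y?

Y = [[-1, -1], [4, -5], [0, 2]]

Y = K⁻¹QC⁻¹ (apply K⁻¹ on the left and C⁻¹ on the right).
det K = -3, so K⁻¹ = [[-3, -1, -3], [-2, -1, -2], [14/3, 5/3, 13/3]].
det C = 8; the adjugate gives C⁻¹ = [[1/2, 0], [1/4, 1/4]].
K⁻¹Q = [[0, -4], [18, -20], [-4, 8]].
Y = (K⁻¹Q)C⁻¹ = [[-1, -1], [4, -5], [0, 2]].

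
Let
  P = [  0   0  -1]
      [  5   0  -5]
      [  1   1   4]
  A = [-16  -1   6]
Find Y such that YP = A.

Y = [[5, -3, -1]]

Right-multiplying both sides by P⁻¹ gives Y = AP⁻¹.
det P = -5, so P⁻¹ = [[-1, 1/5, 0], [5, -1/5, 1], [-1, 0, 0]].
Y = AP⁻¹ = [[-16, -1, 6]] · [[-1, 1/5, 0], [5, -1/5, 1], [-1, 0, 0]] = [[5, -3, -1]].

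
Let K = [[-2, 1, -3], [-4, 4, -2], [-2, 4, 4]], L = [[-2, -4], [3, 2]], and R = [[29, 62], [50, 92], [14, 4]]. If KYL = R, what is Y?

Y = [[3, -1], [-1, 0], [3, 1]]

Left-multiply by K⁻¹ and right-multiply by L⁻¹: Y = K⁻¹RL⁻¹.
K has determinant -4; K⁻¹ = [[-6, 4, -5/2], [-5, 7/2, -2], [2, -3/2, 1]].
det L = 8; the adjugate gives L⁻¹ = [[1/4, 1/2], [-3/8, -1/4]].
K⁻¹R = [[-9, -14], [2, 4], [-3, -10]].
Y = (K⁻¹R)L⁻¹ = [[3, -1], [-1, 0], [3, 1]].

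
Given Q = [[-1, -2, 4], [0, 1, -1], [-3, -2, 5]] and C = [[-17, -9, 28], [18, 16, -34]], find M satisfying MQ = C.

Since Q sits to the right of M, M = CQ⁻¹.
Q has determinant 3; Q⁻¹ = [[1, 2/3, -2/3], [1, 7/3, -1/3], [1, 4/3, -1/3]].
M = CQ⁻¹ = [[-17, -9, 28], [18, 16, -34]] · [[1, 2/3, -2/3], [1, 7/3, -1/3], [1, 4/3, -1/3]] = [[2, 5, 5], [0, 4, -6]].

M = [[2, 5, 5], [0, 4, -6]]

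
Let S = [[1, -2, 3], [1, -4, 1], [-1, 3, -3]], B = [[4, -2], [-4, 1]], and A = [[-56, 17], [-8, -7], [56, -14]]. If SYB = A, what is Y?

Y = S⁻¹AB⁻¹ (apply S⁻¹ on the left and B⁻¹ on the right).
det S = 2; the adjugate gives S⁻¹ = [[9/2, 3/2, 5], [1, 0, 1], [-1/2, -1/2, -1]].
det B = -4, so B⁻¹ = [[-1/4, -1/2], [-1, -1]].
S⁻¹A = [[16, -4], [0, 3], [-24, 9]].
Y = (S⁻¹A)B⁻¹ = [[0, -4], [-3, -3], [-3, 3]].

Y = [[0, -4], [-3, -3], [-3, 3]]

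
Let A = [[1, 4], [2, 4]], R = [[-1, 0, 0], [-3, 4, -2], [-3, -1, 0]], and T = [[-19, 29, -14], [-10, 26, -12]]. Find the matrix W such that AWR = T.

W = [[-3, -1, -1], [1, 2, 0]]

W = A⁻¹TR⁻¹ (apply A⁻¹ on the left and R⁻¹ on the right).
det A = -4, so A⁻¹ = [[-1, 1], [1/2, -1/4]].
R has determinant 2; R⁻¹ = [[-1, 0, 0], [3, 0, -1], [15/2, -1/2, -2]].
A⁻¹T = [[9, -3, 2], [-7, 8, -4]].
W = (A⁻¹T)R⁻¹ = [[-3, -1, -1], [1, 2, 0]].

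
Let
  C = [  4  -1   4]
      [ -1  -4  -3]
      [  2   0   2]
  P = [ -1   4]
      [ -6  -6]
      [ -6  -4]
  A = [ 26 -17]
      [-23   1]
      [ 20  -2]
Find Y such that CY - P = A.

Y = [[2, -5], [3, 1], [5, 2]]

CY = A + P = [[25, -13], [-29, -5], [14, -6]].
Since C multiplies Y on the left, Y = C⁻¹(A + P).
det C = 4; the adjugate gives C⁻¹ = [[-2, 1/2, 19/4], [-1, 0, 2], [2, -1/2, -17/4]].
Y = C⁻¹(A + P) = [[2, -5], [3, 1], [5, 2]].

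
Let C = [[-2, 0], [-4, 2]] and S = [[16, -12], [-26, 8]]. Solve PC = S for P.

P = [[4, -6], [5, 4]]

C is on the right of P, so right-multiply by C⁻¹: P = SC⁻¹.
C has determinant -4; C⁻¹ = [[-1/2, 0], [-1, 1/2]].
P = SC⁻¹ = [[16, -12], [-26, 8]] · [[-1/2, 0], [-1, 1/2]] = [[4, -6], [5, 4]].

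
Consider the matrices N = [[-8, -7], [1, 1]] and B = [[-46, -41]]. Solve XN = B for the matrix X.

Since N sits to the right of X, X = BN⁻¹.
N has determinant -1; N⁻¹ = [[-1, -7], [1, 8]].
X = BN⁻¹ = [[-46, -41]] · [[-1, -7], [1, 8]] = [[5, -6]].

X = [[5, -6]]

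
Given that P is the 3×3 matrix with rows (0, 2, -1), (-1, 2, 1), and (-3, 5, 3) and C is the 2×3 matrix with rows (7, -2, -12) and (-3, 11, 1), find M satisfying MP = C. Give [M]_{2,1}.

Since P sits to the right of M, M = CP⁻¹.
P has determinant -1; P⁻¹ = [[-1, 11, -4], [0, 3, -1], [-1, 6, -2]].
M = CP⁻¹ = [[7, -2, -12], [-3, 11, 1]] · [[-1, 11, -4], [0, 3, -1], [-1, 6, -2]] = [[5, -1, -2], [2, 6, -1]].

2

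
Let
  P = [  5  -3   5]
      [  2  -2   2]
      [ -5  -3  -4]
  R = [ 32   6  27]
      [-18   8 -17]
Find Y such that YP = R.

Right-multiplying both sides by P⁻¹ gives Y = RP⁻¹.
det P = -4; the adjugate gives P⁻¹ = [[-7/2, 27/4, -1], [1/2, -5/4, 0], [4, -15/2, 1]].
Y = RP⁻¹ = [[32, 6, 27], [-18, 8, -17]] · [[-7/2, 27/4, -1], [1/2, -5/4, 0], [4, -15/2, 1]] = [[-1, 6, -5], [-1, -4, 1]].

Y = [[-1, 6, -5], [-1, -4, 1]]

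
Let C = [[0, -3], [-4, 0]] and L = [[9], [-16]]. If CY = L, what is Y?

Since C multiplies Y on the left, Y = C⁻¹L.
C has determinant -12; C⁻¹ = [[0, -1/4], [-1/3, 0]].
Y = C⁻¹L = [[0, -1/4], [-1/3, 0]] · [[9], [-16]] = [[4], [-3]].

Y = [[4], [-3]]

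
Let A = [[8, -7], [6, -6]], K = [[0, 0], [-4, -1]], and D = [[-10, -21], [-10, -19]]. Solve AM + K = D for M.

M = [[-3, 0], [-2, 3]]

AM = D − K = [[-10, -21], [-6, -18]].
A is on the left of M, so left-multiply by A⁻¹: M = A⁻¹(D − K).
det A = -6, so A⁻¹ = [[1, -7/6], [1, -4/3]].
M = A⁻¹(D − K) = [[-3, 0], [-2, 3]].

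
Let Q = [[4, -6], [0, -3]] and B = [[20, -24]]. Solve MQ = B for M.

Right-multiplying both sides by Q⁻¹ gives M = BQ⁻¹.
Q has determinant -12; Q⁻¹ = [[1/4, -1/2], [0, -1/3]].
M = BQ⁻¹ = [[20, -24]] · [[1/4, -1/2], [0, -1/3]] = [[5, -2]].

M = [[5, -2]]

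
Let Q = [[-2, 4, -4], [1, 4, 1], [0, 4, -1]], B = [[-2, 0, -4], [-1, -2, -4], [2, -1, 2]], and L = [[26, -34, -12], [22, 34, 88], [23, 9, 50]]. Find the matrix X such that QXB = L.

X = [[-2, -3, -5], [-2, -2, 0], [-5, -1, -5]]

Left-multiply by Q⁻¹ and right-multiply by B⁻¹: X = Q⁻¹LB⁻¹.
det Q = 4, so Q⁻¹ = [[-2, -3, 5], [1/4, 1/2, -1/2], [1, 2, -3]].
det B = -4; the adjugate gives B⁻¹ = [[2, -1, 2], [3/2, -1, 1], [-5/4, 1/2, -1]].
Q⁻¹L = [[-3, 11, 10], [6, 4, 16], [1, 7, 14]].
X = (Q⁻¹L)B⁻¹ = [[-2, -3, -5], [-2, -2, 0], [-5, -1, -5]].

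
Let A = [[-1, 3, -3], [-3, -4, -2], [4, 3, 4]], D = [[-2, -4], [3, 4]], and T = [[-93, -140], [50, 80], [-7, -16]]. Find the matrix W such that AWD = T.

W = [[0, 2], [3, -5], [-1, 2]]

Isolating W: multiply by A⁻¹ from the left and D⁻¹ from the right, so W = A⁻¹TD⁻¹.
det A = 1, so A⁻¹ = [[-10, -21, -18], [4, 8, 7], [7, 15, 13]].
D has determinant 4; D⁻¹ = [[1, 1], [-3/4, -1/2]].
A⁻¹T = [[6, 8], [-21, -32], [8, 12]].
W = (A⁻¹T)D⁻¹ = [[0, 2], [3, -5], [-1, 2]].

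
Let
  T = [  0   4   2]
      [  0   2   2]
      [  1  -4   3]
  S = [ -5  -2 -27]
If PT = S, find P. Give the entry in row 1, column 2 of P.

-1

T is on the right of P, so right-multiply by T⁻¹: P = ST⁻¹.
det T = 4; the adjugate gives T⁻¹ = [[7/2, -5, 1], [1/2, -1/2, 0], [-1/2, 1, 0]].
P = ST⁻¹ = [[-5, -2, -27]] · [[7/2, -5, 1], [1/2, -1/2, 0], [-1/2, 1, 0]] = [[-5, -1, -5]].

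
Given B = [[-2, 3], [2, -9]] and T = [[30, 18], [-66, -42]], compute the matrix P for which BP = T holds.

B is on the left of P, so left-multiply by B⁻¹: P = B⁻¹T.
det B = 12, so B⁻¹ = [[-3/4, -1/4], [-1/6, -1/6]].
P = B⁻¹T = [[-3/4, -1/4], [-1/6, -1/6]] · [[30, 18], [-66, -42]] = [[-6, -3], [6, 4]].

P = [[-6, -3], [6, 4]]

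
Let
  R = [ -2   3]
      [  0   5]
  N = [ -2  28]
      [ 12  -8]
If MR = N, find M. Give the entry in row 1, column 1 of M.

1

Right-multiplying both sides by R⁻¹ gives M = NR⁻¹.
det R = -10; the adjugate gives R⁻¹ = [[-1/2, 3/10], [0, 1/5]].
M = NR⁻¹ = [[-2, 28], [12, -8]] · [[-1/2, 3/10], [0, 1/5]] = [[1, 5], [-6, 2]].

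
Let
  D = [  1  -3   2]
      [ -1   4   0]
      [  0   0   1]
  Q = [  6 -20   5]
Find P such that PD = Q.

P = [[4, -2, -3]]

Right-multiplying both sides by D⁻¹ gives P = QD⁻¹.
D has determinant 1; D⁻¹ = [[4, 3, -8], [1, 1, -2], [0, 0, 1]].
P = QD⁻¹ = [[6, -20, 5]] · [[4, 3, -8], [1, 1, -2], [0, 0, 1]] = [[4, -2, -3]].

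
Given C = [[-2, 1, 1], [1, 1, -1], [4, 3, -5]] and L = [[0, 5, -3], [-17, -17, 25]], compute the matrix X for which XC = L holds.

C is on the right of X, so right-multiply by C⁻¹: X = LC⁻¹.
det C = 4, so C⁻¹ = [[-1/2, 2, -1/2], [1/4, 3/2, -1/4], [-1/4, 5/2, -3/4]].
X = LC⁻¹ = [[0, 5, -3], [-17, -17, 25]] · [[-1/2, 2, -1/2], [1/4, 3/2, -1/4], [-1/4, 5/2, -3/4]] = [[2, 0, 1], [-2, 3, -6]].

X = [[2, 0, 1], [-2, 3, -6]]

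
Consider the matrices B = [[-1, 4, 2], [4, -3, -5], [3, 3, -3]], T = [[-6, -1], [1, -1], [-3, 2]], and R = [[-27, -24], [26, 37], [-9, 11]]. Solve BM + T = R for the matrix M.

BM = R − T = [[-21, -23], [25, 38], [-6, 9]].
B is on the left of M, so left-multiply by B⁻¹: M = B⁻¹(R − T).
det B = 6; the adjugate gives B⁻¹ = [[4, 3, -7/3], [-1/2, -1/2, 1/2], [7/2, 5/2, -13/6]].
M = B⁻¹(R − T) = [[5, 1], [-5, -3], [2, -5]].

M = [[5, 1], [-5, -3], [2, -5]]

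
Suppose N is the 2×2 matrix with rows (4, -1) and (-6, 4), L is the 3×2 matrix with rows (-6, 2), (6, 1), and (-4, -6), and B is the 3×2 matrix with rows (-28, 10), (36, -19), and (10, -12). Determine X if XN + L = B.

X = [[-4, 1], [0, -5], [2, -1]]

XN = B − L = [[-22, 8], [30, -20], [14, -6]].
N is on the right of X, so right-multiply by N⁻¹: X = (B − L)N⁻¹.
N has determinant 10; N⁻¹ = [[2/5, 1/10], [3/5, 2/5]].
X = (B − L)N⁻¹ = [[-4, 1], [0, -5], [2, -1]].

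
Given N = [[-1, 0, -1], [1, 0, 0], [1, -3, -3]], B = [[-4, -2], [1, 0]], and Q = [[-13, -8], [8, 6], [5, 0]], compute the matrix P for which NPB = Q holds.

P = [[-3, -4], [0, -4], [-1, 1]]

P = N⁻¹QB⁻¹ (apply N⁻¹ on the left and B⁻¹ on the right).
det N = 3; the adjugate gives N⁻¹ = [[0, 1, 0], [1, 4/3, -1/3], [-1, -1, 0]].
B has determinant 2; B⁻¹ = [[0, 1], [-1/2, -2]].
N⁻¹Q = [[8, 6], [-4, 0], [5, 2]].
P = (N⁻¹Q)B⁻¹ = [[-3, -4], [0, -4], [-1, 1]].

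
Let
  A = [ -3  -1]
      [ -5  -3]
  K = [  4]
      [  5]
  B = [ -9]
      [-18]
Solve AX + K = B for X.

AX = B − K = [[-13], [-23]].
Since A multiplies X on the left, X = A⁻¹(B − K).
A has determinant 4; A⁻¹ = [[-3/4, 1/4], [5/4, -3/4]].
X = A⁻¹(B − K) = [[4], [1]].

X = [[4], [1]]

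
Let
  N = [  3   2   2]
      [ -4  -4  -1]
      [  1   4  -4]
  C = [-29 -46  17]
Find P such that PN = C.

Right-multiplying both sides by N⁻¹ gives P = CN⁻¹.
det N = 2, so N⁻¹ = [[10, 8, 3], [-17/2, -7, -5/2], [-6, -5, -2]].
P = CN⁻¹ = [[-29, -46, 17]] · [[10, 8, 3], [-17/2, -7, -5/2], [-6, -5, -2]] = [[-1, 5, -6]].

P = [[-1, 5, -6]]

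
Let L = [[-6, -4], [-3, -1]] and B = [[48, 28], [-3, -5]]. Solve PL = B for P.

Since L sits to the right of P, P = BL⁻¹.
det L = -6, so L⁻¹ = [[1/6, -2/3], [-1/2, 1]].
P = BL⁻¹ = [[48, 28], [-3, -5]] · [[1/6, -2/3], [-1/2, 1]] = [[-6, -4], [2, -3]].

P = [[-6, -4], [2, -3]]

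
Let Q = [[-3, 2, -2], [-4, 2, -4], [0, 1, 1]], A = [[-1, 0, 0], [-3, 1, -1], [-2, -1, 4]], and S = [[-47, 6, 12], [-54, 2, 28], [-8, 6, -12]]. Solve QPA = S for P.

P = [[-1, -4, -2], [-1, 2, -1], [1, 2, -1]]

Left-multiply by Q⁻¹ and right-multiply by A⁻¹: P = Q⁻¹SA⁻¹.
Q has determinant -2; Q⁻¹ = [[-3, 2, 2], [-2, 3/2, 2], [2, -3/2, -1]].
det A = -3; the adjugate gives A⁻¹ = [[-1, 0, 0], [-14/3, 4/3, 1/3], [-5/3, 1/3, 1/3]].
Q⁻¹S = [[17, -2, -4], [-3, 3, -6], [-5, 3, -6]].
P = (Q⁻¹S)A⁻¹ = [[-1, -4, -2], [-1, 2, -1], [1, 2, -1]].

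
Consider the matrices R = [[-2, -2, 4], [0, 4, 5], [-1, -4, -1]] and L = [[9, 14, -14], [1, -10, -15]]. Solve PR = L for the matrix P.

P = [[-3, -1, -3], [-1, -2, 1]]

R is on the right of P, so right-multiply by R⁻¹: P = LR⁻¹.
det R = -6, so R⁻¹ = [[-8/3, 3, 13/3], [5/6, -1, -5/3], [-2/3, 1, 4/3]].
P = LR⁻¹ = [[9, 14, -14], [1, -10, -15]] · [[-8/3, 3, 13/3], [5/6, -1, -5/3], [-2/3, 1, 4/3]] = [[-3, -1, -3], [-1, -2, 1]].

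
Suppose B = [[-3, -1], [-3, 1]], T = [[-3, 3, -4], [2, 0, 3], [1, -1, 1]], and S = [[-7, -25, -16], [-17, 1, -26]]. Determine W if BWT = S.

W = [[1, 4, -1], [4, 4, -1]]

Isolating W: multiply by B⁻¹ from the left and T⁻¹ from the right, so W = B⁻¹ST⁻¹.
det B = -6; the adjugate gives B⁻¹ = [[-1/6, -1/6], [-1/2, 1/2]].
det T = 2; the adjugate gives T⁻¹ = [[3/2, 1/2, 9/2], [1/2, 1/2, 1/2], [-1, 0, -3]].
B⁻¹S = [[4, 4, 7], [-5, 13, -5]].
W = (B⁻¹S)T⁻¹ = [[1, 4, -1], [4, 4, -1]].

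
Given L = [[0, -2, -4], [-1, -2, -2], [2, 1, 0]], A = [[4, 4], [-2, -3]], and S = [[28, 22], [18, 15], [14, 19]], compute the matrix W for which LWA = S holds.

W = [[2, -5], [-3, 5], [-1, -4]]

Left-multiply by L⁻¹ and right-multiply by A⁻¹: W = L⁻¹SA⁻¹.
det L = -4, so L⁻¹ = [[-1/2, 1, 1], [1, -2, -1], [-3/4, 1, 1/2]].
A has determinant -4; A⁻¹ = [[3/4, 1], [-1/2, -1]].
L⁻¹S = [[18, 23], [-22, -27], [4, 8]].
W = (L⁻¹S)A⁻¹ = [[2, -5], [-3, 5], [-1, -4]].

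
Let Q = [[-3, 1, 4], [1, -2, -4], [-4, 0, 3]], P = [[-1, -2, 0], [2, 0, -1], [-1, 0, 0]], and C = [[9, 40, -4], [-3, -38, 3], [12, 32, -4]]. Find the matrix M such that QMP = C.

Isolating M: multiply by Q⁻¹ from the left and P⁻¹ from the right, so M = Q⁻¹CP⁻¹.
Q has determinant -1; Q⁻¹ = [[6, 3, -4], [-13, -7, 8], [8, 4, -5]].
P has determinant -2; P⁻¹ = [[0, 0, -1], [-1/2, 0, 1/2], [0, -1, -2]].
Q⁻¹C = [[-3, -2, 1], [0, 2, -1], [0, 8, 0]].
M = (Q⁻¹C)P⁻¹ = [[1, -1, 0], [-1, 1, 3], [-4, 0, 4]].

M = [[1, -1, 0], [-1, 1, 3], [-4, 0, 4]]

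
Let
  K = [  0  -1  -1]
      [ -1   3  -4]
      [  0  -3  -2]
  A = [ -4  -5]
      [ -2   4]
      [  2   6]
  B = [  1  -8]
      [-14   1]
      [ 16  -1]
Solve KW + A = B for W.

KW = B − A = [[5, -3], [-12, -3], [14, -7]].
K is on the left of W, so left-multiply by K⁻¹: W = K⁻¹(B − A).
K has determinant -1; K⁻¹ = [[18, -1, -7], [2, 0, -1], [-3, 0, 1]].
W = K⁻¹(B − A) = [[4, -2], [-4, 1], [-1, 2]].

W = [[4, -2], [-4, 1], [-1, 2]]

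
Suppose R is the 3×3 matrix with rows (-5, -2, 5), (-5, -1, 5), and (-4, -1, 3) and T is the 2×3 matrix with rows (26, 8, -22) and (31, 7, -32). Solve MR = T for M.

Right-multiplying both sides by R⁻¹ gives M = TR⁻¹.
det R = 5; the adjugate gives R⁻¹ = [[2/5, 1/5, -1], [-1, 1, 0], [1/5, 3/5, -1]].
M = TR⁻¹ = [[26, 8, -22], [31, 7, -32]] · [[2/5, 1/5, -1], [-1, 1, 0], [1/5, 3/5, -1]] = [[-2, 0, -4], [-1, -6, 1]].

M = [[-2, 0, -4], [-1, -6, 1]]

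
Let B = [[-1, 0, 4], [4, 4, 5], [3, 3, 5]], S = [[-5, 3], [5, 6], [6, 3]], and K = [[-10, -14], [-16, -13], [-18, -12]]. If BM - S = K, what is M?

BM = K + S = [[-15, -11], [-11, -7], [-12, -9]].
Left-multiplying both sides by B⁻¹ gives M = B⁻¹(K + S).
det B = -5; the adjugate gives B⁻¹ = [[-1, -12/5, 16/5], [1, 17/5, -21/5], [0, -3/5, 4/5]].
M = B⁻¹(K + S) = [[3, -1], [-2, 3], [-3, -3]].

M = [[3, -1], [-2, 3], [-3, -3]]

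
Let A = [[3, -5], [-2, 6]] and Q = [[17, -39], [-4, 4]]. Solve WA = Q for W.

W = [[3, -4], [-2, -1]]

Since A sits to the right of W, W = QA⁻¹.
det A = 8; the adjugate gives A⁻¹ = [[3/4, 5/8], [1/4, 3/8]].
W = QA⁻¹ = [[17, -39], [-4, 4]] · [[3/4, 5/8], [1/4, 3/8]] = [[3, -4], [-2, -1]].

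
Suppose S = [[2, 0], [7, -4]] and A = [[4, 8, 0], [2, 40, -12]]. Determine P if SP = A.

Since S multiplies P on the left, P = S⁻¹A.
det S = -8, so S⁻¹ = [[1/2, 0], [7/8, -1/4]].
P = S⁻¹A = [[1/2, 0], [7/8, -1/4]] · [[4, 8, 0], [2, 40, -12]] = [[2, 4, 0], [3, -3, 3]].

P = [[2, 4, 0], [3, -3, 3]]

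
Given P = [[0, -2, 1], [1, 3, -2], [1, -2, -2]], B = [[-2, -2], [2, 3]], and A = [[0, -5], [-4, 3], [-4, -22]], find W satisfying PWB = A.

W = P⁻¹AB⁻¹ (apply P⁻¹ on the left and B⁻¹ on the right).
P has determinant -5; P⁻¹ = [[2, 6/5, -1/5], [0, 1/5, -1/5], [1, 2/5, -2/5]].
det B = -2, so B⁻¹ = [[-3/2, -1], [1, 1]].
P⁻¹A = [[-4, -2], [0, 5], [0, 5]].
W = (P⁻¹A)B⁻¹ = [[4, 2], [5, 5], [5, 5]].

W = [[4, 2], [5, 5], [5, 5]]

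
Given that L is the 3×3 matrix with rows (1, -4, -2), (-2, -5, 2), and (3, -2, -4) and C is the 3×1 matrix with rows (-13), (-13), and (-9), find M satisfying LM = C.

L is on the left of M, so left-multiply by L⁻¹: M = L⁻¹C.
det L = -6; the adjugate gives L⁻¹ = [[-4, 2, 3], [1/3, -1/3, -1/3], [-19/6, 5/3, 13/6]].
M = L⁻¹C = [[-4, 2, 3], [1/3, -1/3, -1/3], [-19/6, 5/3, 13/6]] · [[-13], [-13], [-9]] = [[-1], [3], [0]].

M = [[-1], [3], [0]]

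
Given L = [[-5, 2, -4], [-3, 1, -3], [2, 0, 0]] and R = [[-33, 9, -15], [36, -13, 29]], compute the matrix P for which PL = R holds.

P = [[6, -3, -6], [-5, -3, 1]]

Since L sits to the right of P, P = RL⁻¹.
L has determinant -4; L⁻¹ = [[0, 0, 1/2], [3/2, -2, 3/4], [1/2, -1, -1/4]].
P = RL⁻¹ = [[-33, 9, -15], [36, -13, 29]] · [[0, 0, 1/2], [3/2, -2, 3/4], [1/2, -1, -1/4]] = [[6, -3, -6], [-5, -3, 1]].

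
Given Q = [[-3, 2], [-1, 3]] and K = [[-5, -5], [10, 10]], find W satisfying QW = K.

Q is on the left of W, so left-multiply by Q⁻¹: W = Q⁻¹K.
det Q = -7, so Q⁻¹ = [[-3/7, 2/7], [-1/7, 3/7]].
W = Q⁻¹K = [[-3/7, 2/7], [-1/7, 3/7]] · [[-5, -5], [10, 10]] = [[5, 5], [5, 5]].

W = [[5, 5], [5, 5]]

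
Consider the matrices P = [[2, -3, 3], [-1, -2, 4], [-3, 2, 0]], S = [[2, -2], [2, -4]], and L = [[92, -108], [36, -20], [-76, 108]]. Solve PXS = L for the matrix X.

X = [[4, 4], [-5, -2], [5, -2]]

Isolating X: multiply by P⁻¹ from the left and S⁻¹ from the right, so X = P⁻¹LS⁻¹.
det P = -4; the adjugate gives P⁻¹ = [[2, -3/2, 3/2], [3, -9/4, 11/4], [2, -5/4, 7/4]].
S has determinant -4; S⁻¹ = [[1, -1/2], [1/2, -1/2]].
P⁻¹L = [[16, -24], [-14, 18], [6, -2]].
X = (P⁻¹L)S⁻¹ = [[4, 4], [-5, -2], [5, -2]].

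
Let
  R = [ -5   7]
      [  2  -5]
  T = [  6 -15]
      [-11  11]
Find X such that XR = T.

R is on the right of X, so right-multiply by R⁻¹: X = TR⁻¹.
det R = 11; the adjugate gives R⁻¹ = [[-5/11, -7/11], [-2/11, -5/11]].
X = TR⁻¹ = [[6, -15], [-11, 11]] · [[-5/11, -7/11], [-2/11, -5/11]] = [[0, 3], [3, 2]].

X = [[0, 3], [3, 2]]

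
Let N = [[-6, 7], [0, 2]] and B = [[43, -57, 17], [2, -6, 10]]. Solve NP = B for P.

P = [[-6, 6, 3], [1, -3, 5]]

N is on the left of P, so left-multiply by N⁻¹: P = N⁻¹B.
det N = -12, so N⁻¹ = [[-1/6, 7/12], [0, 1/2]].
P = N⁻¹B = [[-1/6, 7/12], [0, 1/2]] · [[43, -57, 17], [2, -6, 10]] = [[-6, 6, 3], [1, -3, 5]].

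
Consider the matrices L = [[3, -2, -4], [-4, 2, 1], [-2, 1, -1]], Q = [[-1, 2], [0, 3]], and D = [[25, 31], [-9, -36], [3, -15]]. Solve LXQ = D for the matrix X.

X = [[1, 3], [4, -1], [5, -4]]

Left-multiply by L⁻¹ and right-multiply by Q⁻¹: X = L⁻¹DQ⁻¹.
L has determinant 3; L⁻¹ = [[-1, -2, 2], [-2, -11/3, 13/3], [0, 1/3, -2/3]].
Q has determinant -3; Q⁻¹ = [[-1, 2/3], [0, 1/3]].
L⁻¹D = [[-1, 11], [-4, 5], [-5, -2]].
X = (L⁻¹D)Q⁻¹ = [[1, 3], [4, -1], [5, -4]].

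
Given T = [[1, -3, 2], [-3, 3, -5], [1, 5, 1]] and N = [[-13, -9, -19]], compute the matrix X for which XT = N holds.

Right-multiplying both sides by T⁻¹ gives X = NT⁻¹.
T has determinant -2; T⁻¹ = [[-14, -13/2, -9/2], [1, 1/2, 1/2], [9, 4, 3]].
X = NT⁻¹ = [[-13, -9, -19]] · [[-14, -13/2, -9/2], [1, 1/2, 1/2], [9, 4, 3]] = [[2, 4, -3]].

X = [[2, 4, -3]]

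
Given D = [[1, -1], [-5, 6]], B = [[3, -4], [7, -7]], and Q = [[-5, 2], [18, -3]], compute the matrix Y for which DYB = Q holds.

Y = D⁻¹QB⁻¹ (apply D⁻¹ on the left and B⁻¹ on the right).
det D = 1; the adjugate gives D⁻¹ = [[6, 1], [5, 1]].
det B = 7, so B⁻¹ = [[-1, 4/7], [-1, 3/7]].
D⁻¹Q = [[-12, 9], [-7, 7]].
Y = (D⁻¹Q)B⁻¹ = [[3, -3], [0, -1]].

Y = [[3, -3], [0, -1]]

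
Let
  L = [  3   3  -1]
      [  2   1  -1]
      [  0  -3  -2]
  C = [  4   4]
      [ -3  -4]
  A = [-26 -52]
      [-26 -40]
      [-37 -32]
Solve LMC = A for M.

M = [[-1, 2], [5, 5], [-1, -5]]

M = L⁻¹AC⁻¹ (apply L⁻¹ on the left and C⁻¹ on the right).
det L = 3; the adjugate gives L⁻¹ = [[-5/3, 3, -2/3], [4/3, -2, 1/3], [-2, 3, -1]].
det C = -4; the adjugate gives C⁻¹ = [[1, 1], [-3/4, -1]].
L⁻¹A = [[-10, -12], [5, 0], [11, 16]].
M = (L⁻¹A)C⁻¹ = [[-1, 2], [5, 5], [-1, -5]].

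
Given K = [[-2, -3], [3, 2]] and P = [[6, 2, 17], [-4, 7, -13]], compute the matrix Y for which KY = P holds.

Left-multiplying both sides by K⁻¹ gives Y = K⁻¹P.
det K = 5, so K⁻¹ = [[2/5, 3/5], [-3/5, -2/5]].
Y = K⁻¹P = [[2/5, 3/5], [-3/5, -2/5]] · [[6, 2, 17], [-4, 7, -13]] = [[0, 5, -1], [-2, -4, -5]].

Y = [[0, 5, -1], [-2, -4, -5]]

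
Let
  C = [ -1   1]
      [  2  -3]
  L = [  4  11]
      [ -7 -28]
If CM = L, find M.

M = [[-5, -5], [-1, 6]]

Left-multiplying both sides by C⁻¹ gives M = C⁻¹L.
det C = 1; the adjugate gives C⁻¹ = [[-3, -1], [-2, -1]].
M = C⁻¹L = [[-3, -1], [-2, -1]] · [[4, 11], [-7, -28]] = [[-5, -5], [-1, 6]].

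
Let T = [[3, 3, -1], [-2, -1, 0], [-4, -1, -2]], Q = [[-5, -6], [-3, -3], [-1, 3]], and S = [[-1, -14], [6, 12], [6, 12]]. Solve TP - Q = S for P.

P = [[-1, -2], [-1, -5], [0, -1]]

TP = S + Q = [[-6, -20], [3, 9], [5, 15]].
Since T multiplies P on the left, P = T⁻¹(S + Q).
det T = -4, so T⁻¹ = [[-1/2, -7/4, 1/4], [1, 5/2, -1/2], [1/2, 9/4, -3/4]].
P = T⁻¹(S + Q) = [[-1, -2], [-1, -5], [0, -1]].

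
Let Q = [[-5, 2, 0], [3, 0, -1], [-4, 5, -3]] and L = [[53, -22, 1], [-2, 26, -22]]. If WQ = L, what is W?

Q is on the right of W, so right-multiply by Q⁻¹: W = LQ⁻¹.
det Q = 1; the adjugate gives Q⁻¹ = [[5, 6, -2], [13, 15, -5], [15, 17, -6]].
W = LQ⁻¹ = [[53, -22, 1], [-2, 26, -22]] · [[5, 6, -2], [13, 15, -5], [15, 17, -6]] = [[-6, 5, -2], [-2, 4, 6]].

W = [[-6, 5, -2], [-2, 4, 6]]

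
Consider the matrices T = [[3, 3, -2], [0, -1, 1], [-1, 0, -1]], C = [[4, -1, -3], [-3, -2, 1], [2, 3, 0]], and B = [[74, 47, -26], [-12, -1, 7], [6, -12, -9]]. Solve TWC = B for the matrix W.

Left-multiply by T⁻¹ and right-multiply by C⁻¹: W = T⁻¹BC⁻¹.
T has determinant 2; T⁻¹ = [[1/2, 3/2, 1/2], [-1/2, -5/2, -3/2], [-1/2, -3/2, -3/2]].
C has determinant 1; C⁻¹ = [[-3, -9, -7], [2, 6, 5], [-5, -14, -11]].
T⁻¹B = [[22, 16, -7], [-16, -3, 9], [-28, -4, 16]].
W = (T⁻¹B)C⁻¹ = [[1, -4, 3], [-3, 0, -2], [-4, 4, 0]].

W = [[1, -4, 3], [-3, 0, -2], [-4, 4, 0]]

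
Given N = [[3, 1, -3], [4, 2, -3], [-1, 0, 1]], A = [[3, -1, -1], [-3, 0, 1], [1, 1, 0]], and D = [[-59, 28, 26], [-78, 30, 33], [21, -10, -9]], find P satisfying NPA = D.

Left-multiply by N⁻¹ and right-multiply by A⁻¹: P = N⁻¹DA⁻¹.
det N = -1, so N⁻¹ = [[-2, 1, -3], [1, 0, 3], [-2, 1, -2]].
A has determinant -1; A⁻¹ = [[1, 1, 1], [-1, -1, 0], [3, 4, 3]].
N⁻¹D = [[-23, 4, 8], [4, -2, -1], [-2, -6, -1]].
P = (N⁻¹D)A⁻¹ = [[-3, 5, 1], [3, 2, 1], [1, 0, -5]].

P = [[-3, 5, 1], [3, 2, 1], [1, 0, -5]]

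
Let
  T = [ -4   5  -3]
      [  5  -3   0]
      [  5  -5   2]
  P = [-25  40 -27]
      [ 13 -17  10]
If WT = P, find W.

T is on the right of W, so right-multiply by T⁻¹: W = PT⁻¹.
T has determinant 4; T⁻¹ = [[-3/2, 5/4, -9/4], [-5/2, 7/4, -15/4], [-5/2, 5/4, -13/4]].
W = PT⁻¹ = [[-25, 40, -27], [13, -17, 10]] · [[-3/2, 5/4, -9/4], [-5/2, 7/4, -15/4], [-5/2, 5/4, -13/4]] = [[5, 5, -6], [-2, -1, 2]].

W = [[5, 5, -6], [-2, -1, 2]]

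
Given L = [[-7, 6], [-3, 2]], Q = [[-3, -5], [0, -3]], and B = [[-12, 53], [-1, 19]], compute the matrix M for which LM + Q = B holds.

M = [[-3, -4], [-5, 5]]

LM = B − Q = [[-9, 58], [-1, 22]].
Left-multiplying both sides by L⁻¹ gives M = L⁻¹(B − Q).
L has determinant 4; L⁻¹ = [[1/2, -3/2], [3/4, -7/4]].
M = L⁻¹(B − Q) = [[-3, -4], [-5, 5]].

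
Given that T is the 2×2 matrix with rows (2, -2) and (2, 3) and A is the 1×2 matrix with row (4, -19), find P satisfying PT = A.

P = [[5, -3]]

T is on the right of P, so right-multiply by T⁻¹: P = AT⁻¹.
det T = 10; the adjugate gives T⁻¹ = [[3/10, 1/5], [-1/5, 1/5]].
P = AT⁻¹ = [[4, -19]] · [[3/10, 1/5], [-1/5, 1/5]] = [[5, -3]].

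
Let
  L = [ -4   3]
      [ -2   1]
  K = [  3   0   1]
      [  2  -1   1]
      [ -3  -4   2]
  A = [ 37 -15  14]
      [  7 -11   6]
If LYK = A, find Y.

Isolating Y: multiply by L⁻¹ from the left and K⁻¹ from the right, so Y = L⁻¹AK⁻¹.
det L = 2, so L⁻¹ = [[1/2, -3/2], [1, -2]].
det K = -5, so K⁻¹ = [[-2/5, 4/5, -1/5], [7/5, -9/5, 1/5], [11/5, -12/5, 3/5]].
L⁻¹A = [[8, 9, -2], [23, 7, 2]].
Y = (L⁻¹A)K⁻¹ = [[5, -5, -1], [5, 1, -2]].

Y = [[5, -5, -1], [5, 1, -2]]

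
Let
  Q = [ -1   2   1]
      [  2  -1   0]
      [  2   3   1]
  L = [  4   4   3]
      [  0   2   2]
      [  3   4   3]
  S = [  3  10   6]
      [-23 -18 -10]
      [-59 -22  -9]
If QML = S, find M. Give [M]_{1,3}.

-3

M = Q⁻¹SL⁻¹ (apply Q⁻¹ on the left and L⁻¹ on the right).
det Q = 5; the adjugate gives Q⁻¹ = [[-1/5, 1/5, 1/5], [-2/5, -3/5, 2/5], [8/5, 7/5, -3/5]].
det L = -2; the adjugate gives L⁻¹ = [[1, 0, -1], [-3, -3/2, 4], [3, 2, -4]].
Q⁻¹S = [[-17, -10, -5], [-11, -2, 0], [8, 4, 1]].
M = (Q⁻¹S)L⁻¹ = [[-2, 5, -3], [-5, 3, 3], [-1, -4, 4]].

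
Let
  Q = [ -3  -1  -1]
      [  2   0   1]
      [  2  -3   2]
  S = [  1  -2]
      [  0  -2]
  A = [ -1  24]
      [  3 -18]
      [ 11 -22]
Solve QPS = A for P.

Left-multiply by Q⁻¹ and right-multiply by S⁻¹: P = Q⁻¹AS⁻¹.
det Q = -1; the adjugate gives Q⁻¹ = [[-3, -5, 1], [2, 4, -1], [6, 11, -2]].
det S = -2, so S⁻¹ = [[1, -1], [0, -1/2]].
Q⁻¹A = [[-1, -4], [-1, -2], [5, -10]].
P = (Q⁻¹A)S⁻¹ = [[-1, 3], [-1, 2], [5, 0]].

P = [[-1, 3], [-1, 2], [5, 0]]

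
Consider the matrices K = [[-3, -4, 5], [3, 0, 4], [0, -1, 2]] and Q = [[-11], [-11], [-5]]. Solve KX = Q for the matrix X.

Since K multiplies X on the left, X = K⁻¹Q.
det K = -3, so K⁻¹ = [[-4/3, -1, 16/3], [2, 2, -9], [1, 1, -4]].
X = K⁻¹Q = [[-4/3, -1, 16/3], [2, 2, -9], [1, 1, -4]] · [[-11], [-11], [-5]] = [[-1], [1], [-2]].

X = [[-1], [1], [-2]]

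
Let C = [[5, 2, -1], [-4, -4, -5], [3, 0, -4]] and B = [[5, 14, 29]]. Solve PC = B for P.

P = [[-1, -4, -2]]

Right-multiplying both sides by C⁻¹ gives P = BC⁻¹.
C has determinant 6; C⁻¹ = [[8/3, 4/3, -7/3], [-31/6, -17/6, 29/6], [2, 1, -2]].
P = BC⁻¹ = [[5, 14, 29]] · [[8/3, 4/3, -7/3], [-31/6, -17/6, 29/6], [2, 1, -2]] = [[-1, -4, -2]].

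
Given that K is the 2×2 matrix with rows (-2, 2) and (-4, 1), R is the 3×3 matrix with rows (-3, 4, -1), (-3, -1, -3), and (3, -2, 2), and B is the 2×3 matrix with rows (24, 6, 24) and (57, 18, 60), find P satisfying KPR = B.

Isolating P: multiply by K⁻¹ from the left and R⁻¹ from the right, so P = K⁻¹BR⁻¹.
det K = 6; the adjugate gives K⁻¹ = [[1/6, -1/3], [2/3, -1/3]].
det R = 3; the adjugate gives R⁻¹ = [[-8/3, -2, -13/3], [-1, -1, -2], [3, 2, 5]].
K⁻¹B = [[-15, -5, -16], [-3, -2, -4]].
P = (K⁻¹B)R⁻¹ = [[-3, 3, -5], [-2, 0, -3]].

P = [[-3, 3, -5], [-2, 0, -3]]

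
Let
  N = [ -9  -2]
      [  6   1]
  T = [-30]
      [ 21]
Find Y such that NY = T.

Since N multiplies Y on the left, Y = N⁻¹T.
N has determinant 3; N⁻¹ = [[1/3, 2/3], [-2, -3]].
Y = N⁻¹T = [[1/3, 2/3], [-2, -3]] · [[-30], [21]] = [[4], [-3]].

Y = [[4], [-3]]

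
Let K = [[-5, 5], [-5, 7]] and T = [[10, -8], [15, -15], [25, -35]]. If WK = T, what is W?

W = [[-3, 1], [-3, 0], [0, -5]]

Right-multiplying both sides by K⁻¹ gives W = TK⁻¹.
det K = -10, so K⁻¹ = [[-7/10, 1/2], [-1/2, 1/2]].
W = TK⁻¹ = [[10, -8], [15, -15], [25, -35]] · [[-7/10, 1/2], [-1/2, 1/2]] = [[-3, 1], [-3, 0], [0, -5]].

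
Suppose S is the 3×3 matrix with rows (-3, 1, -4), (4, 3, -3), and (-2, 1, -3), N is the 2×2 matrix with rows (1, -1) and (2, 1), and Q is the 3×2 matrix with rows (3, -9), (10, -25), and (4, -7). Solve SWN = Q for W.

Left-multiply by S⁻¹ and right-multiply by N⁻¹: W = S⁻¹QN⁻¹.
det S = -4, so S⁻¹ = [[3/2, 1/4, -9/4], [-9/2, -1/4, 25/4], [-5/2, -1/4, 13/4]].
det N = 3; the adjugate gives N⁻¹ = [[1/3, 1/3], [-2/3, 1/3]].
S⁻¹Q = [[-2, -4], [9, 3], [3, 6]].
W = (S⁻¹Q)N⁻¹ = [[2, -2], [1, 4], [-3, 3]].

W = [[2, -2], [1, 4], [-3, 3]]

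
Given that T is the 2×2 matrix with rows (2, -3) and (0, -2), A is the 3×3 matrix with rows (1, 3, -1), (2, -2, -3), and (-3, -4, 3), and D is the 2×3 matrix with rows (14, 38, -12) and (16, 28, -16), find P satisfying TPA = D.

P = [[0, -1, 1], [-2, 0, 2]]

Left-multiply by T⁻¹ and right-multiply by A⁻¹: P = T⁻¹DA⁻¹.
det T = -4, so T⁻¹ = [[1/2, -3/4], [0, -1/2]].
A has determinant 5; A⁻¹ = [[-18/5, -1, -11/5], [3/5, 0, 1/5], [-14/5, -1, -8/5]].
T⁻¹D = [[-5, -2, 6], [-8, -14, 8]].
P = (T⁻¹D)A⁻¹ = [[0, -1, 1], [-2, 0, 2]].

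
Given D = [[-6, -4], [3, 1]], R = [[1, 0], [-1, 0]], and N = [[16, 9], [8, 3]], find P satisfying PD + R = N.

P = [[-2, 1], [0, 3]]

PD = N − R = [[15, 9], [9, 3]].
D is on the right of P, so right-multiply by D⁻¹: P = (N − R)D⁻¹.
D has determinant 6; D⁻¹ = [[1/6, 2/3], [-1/2, -1]].
P = (N − R)D⁻¹ = [[-2, 1], [0, 3]].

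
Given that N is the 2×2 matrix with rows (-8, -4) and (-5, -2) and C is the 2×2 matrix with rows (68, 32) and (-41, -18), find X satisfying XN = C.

X = [[-6, -4], [2, 5]]

Since N sits to the right of X, X = CN⁻¹.
det N = -4, so N⁻¹ = [[1/2, -1], [-5/4, 2]].
X = CN⁻¹ = [[68, 32], [-41, -18]] · [[1/2, -1], [-5/4, 2]] = [[-6, -4], [2, 5]].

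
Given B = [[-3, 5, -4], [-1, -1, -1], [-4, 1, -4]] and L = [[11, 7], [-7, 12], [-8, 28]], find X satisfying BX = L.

B is on the left of X, so left-multiply by B⁻¹: X = B⁻¹L.
det B = 5, so B⁻¹ = [[1, 16/5, -9/5], [0, -4/5, 1/5], [-1, -17/5, 8/5]].
X = B⁻¹L = [[1, 16/5, -9/5], [0, -4/5, 1/5], [-1, -17/5, 8/5]] · [[11, 7], [-7, 12], [-8, 28]] = [[3, -5], [4, -4], [0, -3]].

X = [[3, -5], [4, -4], [0, -3]]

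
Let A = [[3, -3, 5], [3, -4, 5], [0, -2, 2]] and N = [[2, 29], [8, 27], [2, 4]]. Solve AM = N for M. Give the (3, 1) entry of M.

-5

Left-multiplying both sides by A⁻¹ gives M = A⁻¹N.
A has determinant -6; A⁻¹ = [[-1/3, 2/3, -5/6], [1, -1, 0], [1, -1, 1/2]].
M = A⁻¹N = [[-1/3, 2/3, -5/6], [1, -1, 0], [1, -1, 1/2]] · [[2, 29], [8, 27], [2, 4]] = [[3, 5], [-6, 2], [-5, 4]].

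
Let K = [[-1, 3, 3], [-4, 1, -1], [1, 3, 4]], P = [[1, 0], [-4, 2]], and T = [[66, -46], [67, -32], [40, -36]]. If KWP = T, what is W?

Isolating W: multiply by K⁻¹ from the left and P⁻¹ from the right, so W = K⁻¹TP⁻¹.
det K = -1, so K⁻¹ = [[-7, 3, 6], [-15, 7, 13], [13, -6, -11]].
det P = 2; the adjugate gives P⁻¹ = [[1, 0], [2, 1/2]].
K⁻¹T = [[-21, 10], [-1, -2], [16, -10]].
W = (K⁻¹T)P⁻¹ = [[-1, 5], [-5, -1], [-4, -5]].

W = [[-1, 5], [-5, -1], [-4, -5]]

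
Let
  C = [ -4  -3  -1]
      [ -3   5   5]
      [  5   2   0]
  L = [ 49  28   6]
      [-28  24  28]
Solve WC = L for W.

W = [[-6, 0, 5], [-3, 5, -5]]

Since C sits to the right of W, W = LC⁻¹.
det C = -4, so C⁻¹ = [[5/2, 1/2, 5/2], [-25/4, -5/4, -23/4], [31/4, 7/4, 29/4]].
W = LC⁻¹ = [[49, 28, 6], [-28, 24, 28]] · [[5/2, 1/2, 5/2], [-25/4, -5/4, -23/4], [31/4, 7/4, 29/4]] = [[-6, 0, 5], [-3, 5, -5]].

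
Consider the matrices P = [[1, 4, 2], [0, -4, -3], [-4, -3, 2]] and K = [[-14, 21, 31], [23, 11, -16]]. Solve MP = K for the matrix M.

Right-multiplying both sides by P⁻¹ gives M = KP⁻¹.
P has determinant -1; P⁻¹ = [[17, 14, 4], [-12, -10, -3], [16, 13, 4]].
M = KP⁻¹ = [[-14, 21, 31], [23, 11, -16]] · [[17, 14, 4], [-12, -10, -3], [16, 13, 4]] = [[6, -3, 5], [3, 4, -5]].

M = [[6, -3, 5], [3, 4, -5]]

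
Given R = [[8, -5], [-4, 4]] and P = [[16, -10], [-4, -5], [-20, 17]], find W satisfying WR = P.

W = [[2, 0], [-3, -5], [-1, 3]]

Right-multiplying both sides by R⁻¹ gives W = PR⁻¹.
det R = 12; the adjugate gives R⁻¹ = [[1/3, 5/12], [1/3, 2/3]].
W = PR⁻¹ = [[16, -10], [-4, -5], [-20, 17]] · [[1/3, 5/12], [1/3, 2/3]] = [[2, 0], [-3, -5], [-1, 3]].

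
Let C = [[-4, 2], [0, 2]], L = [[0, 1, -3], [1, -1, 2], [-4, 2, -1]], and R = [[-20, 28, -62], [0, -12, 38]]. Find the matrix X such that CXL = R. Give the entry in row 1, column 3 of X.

X = C⁻¹RL⁻¹ (apply C⁻¹ on the left and L⁻¹ on the right).
det C = -8, so C⁻¹ = [[-1/4, 1/4], [0, 1/2]].
L has determinant -1; L⁻¹ = [[3, 5, 1], [7, 12, 3], [2, 4, 1]].
C⁻¹R = [[5, -10, 25], [0, -6, 19]].
X = (C⁻¹R)L⁻¹ = [[-5, 5, 0], [-4, 4, 1]].

0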